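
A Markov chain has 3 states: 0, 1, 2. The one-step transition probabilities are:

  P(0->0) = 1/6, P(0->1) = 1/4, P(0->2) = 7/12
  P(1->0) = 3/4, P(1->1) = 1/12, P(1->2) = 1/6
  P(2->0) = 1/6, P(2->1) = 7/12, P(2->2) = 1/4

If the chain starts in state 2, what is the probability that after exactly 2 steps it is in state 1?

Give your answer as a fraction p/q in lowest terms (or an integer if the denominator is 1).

Computing P^2 by repeated multiplication:
P^1 =
  0: [1/6, 1/4, 7/12]
  1: [3/4, 1/12, 1/6]
  2: [1/6, 7/12, 1/4]
P^2 =
  0: [5/16, 29/72, 41/144]
  1: [31/144, 7/24, 71/144]
  2: [73/144, 17/72, 37/144]

(P^2)[2 -> 1] = 17/72

Answer: 17/72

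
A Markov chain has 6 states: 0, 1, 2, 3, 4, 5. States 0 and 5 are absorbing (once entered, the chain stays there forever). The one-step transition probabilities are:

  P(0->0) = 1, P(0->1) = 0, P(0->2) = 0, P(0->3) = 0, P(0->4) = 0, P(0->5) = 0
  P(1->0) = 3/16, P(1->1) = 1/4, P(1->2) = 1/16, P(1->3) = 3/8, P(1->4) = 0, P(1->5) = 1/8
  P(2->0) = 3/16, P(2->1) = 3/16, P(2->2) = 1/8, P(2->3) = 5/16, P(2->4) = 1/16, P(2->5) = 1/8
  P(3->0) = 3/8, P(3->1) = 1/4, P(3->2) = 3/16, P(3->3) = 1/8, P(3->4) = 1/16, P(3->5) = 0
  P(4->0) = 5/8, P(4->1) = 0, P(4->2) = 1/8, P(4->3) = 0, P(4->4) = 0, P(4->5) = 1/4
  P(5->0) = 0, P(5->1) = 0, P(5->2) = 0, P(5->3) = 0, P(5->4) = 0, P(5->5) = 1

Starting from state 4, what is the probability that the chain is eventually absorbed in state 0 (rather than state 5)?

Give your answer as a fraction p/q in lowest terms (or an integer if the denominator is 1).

Let a_i = P(absorbed in 0 | start in state i).
Boundary conditions: a_0 = 1, a_5 = 0.
For each transient state i, a_i = sum_j P(i->j) * a_j:
  a_1 = 3/16*a_0 + 1/4*a_1 + 1/16*a_2 + 3/8*a_3 + 0*a_4 + 1/8*a_5
  a_2 = 3/16*a_0 + 3/16*a_1 + 1/8*a_2 + 5/16*a_3 + 1/16*a_4 + 1/8*a_5
  a_3 = 3/8*a_0 + 1/4*a_1 + 3/16*a_2 + 1/8*a_3 + 1/16*a_4 + 0*a_5
  a_4 = 5/8*a_0 + 0*a_1 + 1/8*a_2 + 0*a_3 + 0*a_4 + 1/4*a_5

Substituting a_0 = 1 and a_5 = 0, rearrange to (I - Q) a = r where r[i] = P(i -> 0):
  [3/4, -1/16, -3/8, 0] . (a_1, a_2, a_3, a_4) = 3/16
  [-3/16, 7/8, -5/16, -1/16] . (a_1, a_2, a_3, a_4) = 3/16
  [-1/4, -3/16, 7/8, -1/16] . (a_1, a_2, a_3, a_4) = 3/8
  [0, -1/8, 0, 1] . (a_1, a_2, a_3, a_4) = 5/8

Solving yields:
  a_1 = 4957/6769
  a_2 = 4899/6769
  a_3 = 5713/6769
  a_4 = 4843/6769

Starting state is 4, so the absorption probability is a_4 = 4843/6769.

Answer: 4843/6769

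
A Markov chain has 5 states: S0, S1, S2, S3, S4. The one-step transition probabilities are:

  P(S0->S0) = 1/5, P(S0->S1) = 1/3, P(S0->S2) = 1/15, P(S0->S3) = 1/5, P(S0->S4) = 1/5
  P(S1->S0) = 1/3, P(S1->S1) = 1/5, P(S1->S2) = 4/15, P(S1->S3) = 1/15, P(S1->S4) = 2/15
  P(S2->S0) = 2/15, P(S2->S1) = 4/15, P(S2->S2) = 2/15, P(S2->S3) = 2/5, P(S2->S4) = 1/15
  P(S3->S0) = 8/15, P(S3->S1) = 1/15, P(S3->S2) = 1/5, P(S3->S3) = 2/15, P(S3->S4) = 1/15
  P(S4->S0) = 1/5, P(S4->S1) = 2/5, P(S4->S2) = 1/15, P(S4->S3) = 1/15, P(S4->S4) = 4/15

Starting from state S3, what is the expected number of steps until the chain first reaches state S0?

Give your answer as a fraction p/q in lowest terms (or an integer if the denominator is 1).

Answer: 17895/7082

Derivation:
Let h_i = expected steps to first reach S0 from state i.
Boundary: h_S0 = 0.
First-step equations for the other states:
  h_S1 = 1 + 1/3*h_S0 + 1/5*h_S1 + 4/15*h_S2 + 1/15*h_S3 + 2/15*h_S4
  h_S2 = 1 + 2/15*h_S0 + 4/15*h_S1 + 2/15*h_S2 + 2/5*h_S3 + 1/15*h_S4
  h_S3 = 1 + 8/15*h_S0 + 1/15*h_S1 + 1/5*h_S2 + 2/15*h_S3 + 1/15*h_S4
  h_S4 = 1 + 1/5*h_S0 + 2/5*h_S1 + 1/15*h_S2 + 1/15*h_S3 + 4/15*h_S4

Substituting h_S0 = 0 and rearranging gives the linear system (I - Q) h = 1:
  [4/5, -4/15, -1/15, -2/15] . (h_S1, h_S2, h_S3, h_S4) = 1
  [-4/15, 13/15, -2/5, -1/15] . (h_S1, h_S2, h_S3, h_S4) = 1
  [-1/15, -1/5, 13/15, -1/15] . (h_S1, h_S2, h_S3, h_S4) = 1
  [-2/5, -1/15, -1/15, 11/15] . (h_S1, h_S2, h_S3, h_S4) = 1

Solving yields:
  h_S1 = 23265/7082
  h_S2 = 51225/14164
  h_S3 = 17895/7082
  h_S4 = 52605/14164

Starting state is S3, so the expected hitting time is h_S3 = 17895/7082.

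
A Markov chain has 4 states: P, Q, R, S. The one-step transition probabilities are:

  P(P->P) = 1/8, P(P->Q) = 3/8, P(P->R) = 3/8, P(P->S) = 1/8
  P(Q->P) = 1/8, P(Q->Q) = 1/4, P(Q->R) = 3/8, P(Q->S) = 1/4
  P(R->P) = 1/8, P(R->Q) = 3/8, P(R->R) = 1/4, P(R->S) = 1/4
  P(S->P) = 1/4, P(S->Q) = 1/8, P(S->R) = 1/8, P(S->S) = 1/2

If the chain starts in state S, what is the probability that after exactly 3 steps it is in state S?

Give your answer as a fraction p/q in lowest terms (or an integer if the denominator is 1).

Computing P^3 by repeated multiplication:
P^1 =
  P: [1/8, 3/8, 3/8, 1/8]
  Q: [1/8, 1/4, 3/8, 1/4]
  R: [1/8, 3/8, 1/4, 1/4]
  S: [1/4, 1/8, 1/8, 1/2]
P^2 =
  P: [9/64, 19/64, 19/64, 17/64]
  Q: [5/32, 9/32, 17/64, 19/64]
  R: [5/32, 17/64, 9/32, 19/64]
  S: [3/16, 15/64, 15/64, 11/32]
P^3 =
  P: [81/512, 139/512, 139/512, 153/512]
  Q: [83/512, 17/64, 137/512, 39/128]
  R: [83/512, 137/512, 17/64, 39/128]
  S: [43/256, 133/512, 133/512, 5/16]

(P^3)[S -> S] = 5/16

Answer: 5/16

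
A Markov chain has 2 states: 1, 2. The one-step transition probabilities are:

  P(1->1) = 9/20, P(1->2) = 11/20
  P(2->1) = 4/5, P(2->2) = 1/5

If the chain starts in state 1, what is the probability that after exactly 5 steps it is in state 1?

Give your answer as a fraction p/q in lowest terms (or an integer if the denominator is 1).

Answer: 1889449/3200000

Derivation:
Computing P^5 by repeated multiplication:
P^1 =
  1: [9/20, 11/20]
  2: [4/5, 1/5]
P^2 =
  1: [257/400, 143/400]
  2: [13/25, 12/25]
P^3 =
  1: [4601/8000, 3399/8000]
  2: [309/500, 191/500]
P^4 =
  1: [95793/160000, 64207/160000]
  2: [5837/10000, 4163/10000]
P^5 =
  1: [1889449/3200000, 1310551/3200000]
  2: [119141/200000, 80859/200000]

(P^5)[1 -> 1] = 1889449/3200000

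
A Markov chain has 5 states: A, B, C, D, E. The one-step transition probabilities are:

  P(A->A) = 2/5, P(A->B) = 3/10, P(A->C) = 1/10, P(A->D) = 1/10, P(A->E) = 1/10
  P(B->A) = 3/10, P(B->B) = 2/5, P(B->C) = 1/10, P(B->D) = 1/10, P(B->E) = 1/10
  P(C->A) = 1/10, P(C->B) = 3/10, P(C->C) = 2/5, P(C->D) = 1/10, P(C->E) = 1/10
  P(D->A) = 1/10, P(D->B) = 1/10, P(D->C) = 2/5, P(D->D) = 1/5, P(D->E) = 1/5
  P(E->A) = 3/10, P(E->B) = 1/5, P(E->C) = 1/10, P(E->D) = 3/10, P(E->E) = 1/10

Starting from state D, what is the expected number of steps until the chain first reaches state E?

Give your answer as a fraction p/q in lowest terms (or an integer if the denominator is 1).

Let h_i = expected steps to first reach E from state i.
Boundary: h_E = 0.
First-step equations for the other states:
  h_A = 1 + 2/5*h_A + 3/10*h_B + 1/10*h_C + 1/10*h_D + 1/10*h_E
  h_B = 1 + 3/10*h_A + 2/5*h_B + 1/10*h_C + 1/10*h_D + 1/10*h_E
  h_C = 1 + 1/10*h_A + 3/10*h_B + 2/5*h_C + 1/10*h_D + 1/10*h_E
  h_D = 1 + 1/10*h_A + 1/10*h_B + 2/5*h_C + 1/5*h_D + 1/5*h_E

Substituting h_E = 0 and rearranging gives the linear system (I - Q) h = 1:
  [3/5, -3/10, -1/10, -1/10] . (h_A, h_B, h_C, h_D) = 1
  [-3/10, 3/5, -1/10, -1/10] . (h_A, h_B, h_C, h_D) = 1
  [-1/10, -3/10, 3/5, -1/10] . (h_A, h_B, h_C, h_D) = 1
  [-1/10, -1/10, -2/5, 4/5] . (h_A, h_B, h_C, h_D) = 1

Solving yields:
  h_A = 9
  h_B = 9
  h_C = 9
  h_D = 8

Starting state is D, so the expected hitting time is h_D = 8.

Answer: 8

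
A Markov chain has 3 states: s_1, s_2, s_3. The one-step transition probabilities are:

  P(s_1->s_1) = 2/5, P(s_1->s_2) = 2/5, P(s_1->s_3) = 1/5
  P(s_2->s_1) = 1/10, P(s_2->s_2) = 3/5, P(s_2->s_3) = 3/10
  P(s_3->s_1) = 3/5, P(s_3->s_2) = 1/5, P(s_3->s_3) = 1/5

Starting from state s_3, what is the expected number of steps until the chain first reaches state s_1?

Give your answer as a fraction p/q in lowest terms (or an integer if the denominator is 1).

Answer: 30/13

Derivation:
Let h_i = expected steps to first reach s_1 from state i.
Boundary: h_s_1 = 0.
First-step equations for the other states:
  h_s_2 = 1 + 1/10*h_s_1 + 3/5*h_s_2 + 3/10*h_s_3
  h_s_3 = 1 + 3/5*h_s_1 + 1/5*h_s_2 + 1/5*h_s_3

Substituting h_s_1 = 0 and rearranging gives the linear system (I - Q) h = 1:
  [2/5, -3/10] . (h_s_2, h_s_3) = 1
  [-1/5, 4/5] . (h_s_2, h_s_3) = 1

Solving yields:
  h_s_2 = 55/13
  h_s_3 = 30/13

Starting state is s_3, so the expected hitting time is h_s_3 = 30/13.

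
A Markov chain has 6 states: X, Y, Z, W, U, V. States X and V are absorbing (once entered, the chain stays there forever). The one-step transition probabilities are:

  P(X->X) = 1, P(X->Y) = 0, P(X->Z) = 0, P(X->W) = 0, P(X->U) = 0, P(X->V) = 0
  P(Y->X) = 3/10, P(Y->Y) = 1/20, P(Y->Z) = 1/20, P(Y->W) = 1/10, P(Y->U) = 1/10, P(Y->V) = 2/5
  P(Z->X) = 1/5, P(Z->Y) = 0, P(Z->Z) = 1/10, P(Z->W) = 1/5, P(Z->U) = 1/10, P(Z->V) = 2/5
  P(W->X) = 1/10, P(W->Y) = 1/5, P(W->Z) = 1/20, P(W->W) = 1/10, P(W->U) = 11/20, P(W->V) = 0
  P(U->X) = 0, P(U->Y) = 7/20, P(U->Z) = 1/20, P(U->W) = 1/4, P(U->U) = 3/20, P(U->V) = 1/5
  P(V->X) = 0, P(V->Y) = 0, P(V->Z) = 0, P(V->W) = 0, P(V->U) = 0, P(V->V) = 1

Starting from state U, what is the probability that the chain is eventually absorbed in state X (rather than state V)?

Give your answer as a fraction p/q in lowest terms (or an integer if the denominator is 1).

Answer: 2773/8938

Derivation:
Let a_i = P(absorbed in X | start in state i).
Boundary conditions: a_X = 1, a_V = 0.
For each transient state i, a_i = sum_j P(i->j) * a_j:
  a_Y = 3/10*a_X + 1/20*a_Y + 1/20*a_Z + 1/10*a_W + 1/10*a_U + 2/5*a_V
  a_Z = 1/5*a_X + 0*a_Y + 1/10*a_Z + 1/5*a_W + 1/10*a_U + 2/5*a_V
  a_W = 1/10*a_X + 1/5*a_Y + 1/20*a_Z + 1/10*a_W + 11/20*a_U + 0*a_V
  a_U = 0*a_X + 7/20*a_Y + 1/20*a_Z + 1/4*a_W + 3/20*a_U + 1/5*a_V

Substituting a_X = 1 and a_V = 0, rearrange to (I - Q) a = r where r[i] = P(i -> X):
  [19/20, -1/20, -1/10, -1/10] . (a_Y, a_Z, a_W, a_U) = 3/10
  [0, 9/10, -1/5, -1/10] . (a_Y, a_Z, a_W, a_U) = 1/5
  [-1/5, -1/20, 9/10, -11/20] . (a_Y, a_Z, a_W, a_U) = 1/10
  [-7/20, -1/20, -1/4, 17/20] . (a_Y, a_Z, a_W, a_U) = 0

Solving yields:
  a_Y = 3665/8938
  a_Z = 3111/8938
  a_W = 3675/8938
  a_U = 2773/8938

Starting state is U, so the absorption probability is a_U = 2773/8938.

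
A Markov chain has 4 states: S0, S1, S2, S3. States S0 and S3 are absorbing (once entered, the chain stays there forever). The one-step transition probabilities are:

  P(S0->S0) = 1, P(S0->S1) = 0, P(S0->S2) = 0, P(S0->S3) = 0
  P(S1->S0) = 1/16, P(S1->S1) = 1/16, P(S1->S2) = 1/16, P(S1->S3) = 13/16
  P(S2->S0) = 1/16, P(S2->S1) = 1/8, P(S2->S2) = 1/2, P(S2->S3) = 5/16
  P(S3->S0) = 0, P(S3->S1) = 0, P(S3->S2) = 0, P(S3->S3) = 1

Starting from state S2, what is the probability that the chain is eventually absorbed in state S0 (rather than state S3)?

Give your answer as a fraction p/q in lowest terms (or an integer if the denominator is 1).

Answer: 17/118

Derivation:
Let a_i = P(absorbed in S0 | start in state i).
Boundary conditions: a_S0 = 1, a_S3 = 0.
For each transient state i, a_i = sum_j P(i->j) * a_j:
  a_S1 = 1/16*a_S0 + 1/16*a_S1 + 1/16*a_S2 + 13/16*a_S3
  a_S2 = 1/16*a_S0 + 1/8*a_S1 + 1/2*a_S2 + 5/16*a_S3

Substituting a_S0 = 1 and a_S3 = 0, rearrange to (I - Q) a = r where r[i] = P(i -> S0):
  [15/16, -1/16] . (a_S1, a_S2) = 1/16
  [-1/8, 1/2] . (a_S1, a_S2) = 1/16

Solving yields:
  a_S1 = 9/118
  a_S2 = 17/118

Starting state is S2, so the absorption probability is a_S2 = 17/118.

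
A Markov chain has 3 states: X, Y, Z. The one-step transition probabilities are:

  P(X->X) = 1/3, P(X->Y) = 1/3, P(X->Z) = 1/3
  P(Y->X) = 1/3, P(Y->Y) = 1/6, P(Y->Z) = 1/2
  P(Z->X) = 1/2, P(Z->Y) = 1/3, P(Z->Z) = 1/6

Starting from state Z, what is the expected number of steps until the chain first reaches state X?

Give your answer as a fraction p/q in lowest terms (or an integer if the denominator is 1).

Let h_i = expected steps to first reach X from state i.
Boundary: h_X = 0.
First-step equations for the other states:
  h_Y = 1 + 1/3*h_X + 1/6*h_Y + 1/2*h_Z
  h_Z = 1 + 1/2*h_X + 1/3*h_Y + 1/6*h_Z

Substituting h_X = 0 and rearranging gives the linear system (I - Q) h = 1:
  [5/6, -1/2] . (h_Y, h_Z) = 1
  [-1/3, 5/6] . (h_Y, h_Z) = 1

Solving yields:
  h_Y = 48/19
  h_Z = 42/19

Starting state is Z, so the expected hitting time is h_Z = 42/19.

Answer: 42/19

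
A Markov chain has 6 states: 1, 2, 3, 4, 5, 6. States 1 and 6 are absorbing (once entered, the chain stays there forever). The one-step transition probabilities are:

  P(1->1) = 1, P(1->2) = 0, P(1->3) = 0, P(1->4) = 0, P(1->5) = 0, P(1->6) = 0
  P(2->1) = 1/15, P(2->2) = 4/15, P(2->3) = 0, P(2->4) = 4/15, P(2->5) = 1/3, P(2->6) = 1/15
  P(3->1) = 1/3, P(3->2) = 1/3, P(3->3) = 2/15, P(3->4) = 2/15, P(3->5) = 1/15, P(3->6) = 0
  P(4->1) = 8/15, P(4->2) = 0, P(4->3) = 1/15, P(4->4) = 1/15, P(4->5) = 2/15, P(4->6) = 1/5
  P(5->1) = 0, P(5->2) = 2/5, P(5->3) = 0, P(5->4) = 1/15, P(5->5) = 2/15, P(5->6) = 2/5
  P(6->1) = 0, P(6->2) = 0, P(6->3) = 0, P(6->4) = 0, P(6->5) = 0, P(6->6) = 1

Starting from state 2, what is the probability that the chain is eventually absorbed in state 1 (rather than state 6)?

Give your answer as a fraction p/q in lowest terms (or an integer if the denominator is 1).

Let a_i = P(absorbed in 1 | start in state i).
Boundary conditions: a_1 = 1, a_6 = 0.
For each transient state i, a_i = sum_j P(i->j) * a_j:
  a_2 = 1/15*a_1 + 4/15*a_2 + 0*a_3 + 4/15*a_4 + 1/3*a_5 + 1/15*a_6
  a_3 = 1/3*a_1 + 1/3*a_2 + 2/15*a_3 + 2/15*a_4 + 1/15*a_5 + 0*a_6
  a_4 = 8/15*a_1 + 0*a_2 + 1/15*a_3 + 1/15*a_4 + 2/15*a_5 + 1/5*a_6
  a_5 = 0*a_1 + 2/5*a_2 + 0*a_3 + 1/15*a_4 + 2/15*a_5 + 2/5*a_6

Substituting a_1 = 1 and a_6 = 0, rearrange to (I - Q) a = r where r[i] = P(i -> 1):
  [11/15, 0, -4/15, -1/3] . (a_2, a_3, a_4, a_5) = 1/15
  [-1/3, 13/15, -2/15, -1/15] . (a_2, a_3, a_4, a_5) = 1/3
  [0, -1/15, 14/15, -2/15] . (a_2, a_3, a_4, a_5) = 8/15
  [-2/5, 0, -1/15, 13/15] . (a_2, a_3, a_4, a_5) = 0

Solving yields:
  a_2 = 29/65
  a_3 = 44/65
  a_4 = 128/195
  a_5 = 10/39

Starting state is 2, so the absorption probability is a_2 = 29/65.

Answer: 29/65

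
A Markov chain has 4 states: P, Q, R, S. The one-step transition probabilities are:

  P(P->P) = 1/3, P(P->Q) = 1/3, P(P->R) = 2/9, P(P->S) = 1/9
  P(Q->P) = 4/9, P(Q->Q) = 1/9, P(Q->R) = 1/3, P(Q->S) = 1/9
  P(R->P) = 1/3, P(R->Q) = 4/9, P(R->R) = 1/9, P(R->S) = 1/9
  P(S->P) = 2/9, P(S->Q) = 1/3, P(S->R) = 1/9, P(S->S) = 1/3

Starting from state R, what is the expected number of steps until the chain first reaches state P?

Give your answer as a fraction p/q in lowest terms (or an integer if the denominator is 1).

Let h_i = expected steps to first reach P from state i.
Boundary: h_P = 0.
First-step equations for the other states:
  h_Q = 1 + 4/9*h_P + 1/9*h_Q + 1/3*h_R + 1/9*h_S
  h_R = 1 + 1/3*h_P + 4/9*h_Q + 1/9*h_R + 1/9*h_S
  h_S = 1 + 2/9*h_P + 1/3*h_Q + 1/9*h_R + 1/3*h_S

Substituting h_P = 0 and rearranging gives the linear system (I - Q) h = 1:
  [8/9, -1/3, -1/9] . (h_Q, h_R, h_S) = 1
  [-4/9, 8/9, -1/9] . (h_Q, h_R, h_S) = 1
  [-1/3, -1/9, 2/3] . (h_Q, h_R, h_S) = 1

Solving yields:
  h_Q = 231/89
  h_R = 252/89
  h_S = 291/89

Starting state is R, so the expected hitting time is h_R = 252/89.

Answer: 252/89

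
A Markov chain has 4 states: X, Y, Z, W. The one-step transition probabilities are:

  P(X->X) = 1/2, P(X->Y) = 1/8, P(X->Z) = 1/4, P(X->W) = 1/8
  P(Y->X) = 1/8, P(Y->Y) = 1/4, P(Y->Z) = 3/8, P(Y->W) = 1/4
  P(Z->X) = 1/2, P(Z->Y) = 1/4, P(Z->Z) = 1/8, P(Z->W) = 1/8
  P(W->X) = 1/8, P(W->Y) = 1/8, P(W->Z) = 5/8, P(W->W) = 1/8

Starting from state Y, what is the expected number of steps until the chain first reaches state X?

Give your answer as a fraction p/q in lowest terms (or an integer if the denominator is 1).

Answer: 736/185

Derivation:
Let h_i = expected steps to first reach X from state i.
Boundary: h_X = 0.
First-step equations for the other states:
  h_Y = 1 + 1/8*h_X + 1/4*h_Y + 3/8*h_Z + 1/4*h_W
  h_Z = 1 + 1/2*h_X + 1/4*h_Y + 1/8*h_Z + 1/8*h_W
  h_W = 1 + 1/8*h_X + 1/8*h_Y + 5/8*h_Z + 1/8*h_W

Substituting h_X = 0 and rearranging gives the linear system (I - Q) h = 1:
  [3/4, -3/8, -1/4] . (h_Y, h_Z, h_W) = 1
  [-1/4, 7/8, -1/8] . (h_Y, h_Z, h_W) = 1
  [-1/8, -5/8, 7/8] . (h_Y, h_Z, h_W) = 1

Solving yields:
  h_Y = 736/185
  h_Z = 104/37
  h_W = 688/185

Starting state is Y, so the expected hitting time is h_Y = 736/185.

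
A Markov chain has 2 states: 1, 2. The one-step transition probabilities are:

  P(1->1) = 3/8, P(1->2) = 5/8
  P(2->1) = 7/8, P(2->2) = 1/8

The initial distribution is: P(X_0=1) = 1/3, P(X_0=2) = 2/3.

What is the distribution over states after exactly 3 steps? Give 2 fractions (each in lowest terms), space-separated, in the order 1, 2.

Answer: 59/96 37/96

Derivation:
Propagating the distribution step by step (d_{t+1} = d_t * P):
d_0 = (1=1/3, 2=2/3)
  d_1[1] = 1/3*3/8 + 2/3*7/8 = 17/24
  d_1[2] = 1/3*5/8 + 2/3*1/8 = 7/24
d_1 = (1=17/24, 2=7/24)
  d_2[1] = 17/24*3/8 + 7/24*7/8 = 25/48
  d_2[2] = 17/24*5/8 + 7/24*1/8 = 23/48
d_2 = (1=25/48, 2=23/48)
  d_3[1] = 25/48*3/8 + 23/48*7/8 = 59/96
  d_3[2] = 25/48*5/8 + 23/48*1/8 = 37/96
d_3 = (1=59/96, 2=37/96)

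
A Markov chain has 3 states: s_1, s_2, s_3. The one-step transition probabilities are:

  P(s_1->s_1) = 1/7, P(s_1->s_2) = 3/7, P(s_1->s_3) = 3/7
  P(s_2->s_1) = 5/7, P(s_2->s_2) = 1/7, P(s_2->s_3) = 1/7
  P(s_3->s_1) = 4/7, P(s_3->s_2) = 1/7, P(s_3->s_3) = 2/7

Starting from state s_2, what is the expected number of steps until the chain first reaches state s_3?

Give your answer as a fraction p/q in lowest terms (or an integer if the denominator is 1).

Let h_i = expected steps to first reach s_3 from state i.
Boundary: h_s_3 = 0.
First-step equations for the other states:
  h_s_1 = 1 + 1/7*h_s_1 + 3/7*h_s_2 + 3/7*h_s_3
  h_s_2 = 1 + 5/7*h_s_1 + 1/7*h_s_2 + 1/7*h_s_3

Substituting h_s_3 = 0 and rearranging gives the linear system (I - Q) h = 1:
  [6/7, -3/7] . (h_s_1, h_s_2) = 1
  [-5/7, 6/7] . (h_s_1, h_s_2) = 1

Solving yields:
  h_s_1 = 3
  h_s_2 = 11/3

Starting state is s_2, so the expected hitting time is h_s_2 = 11/3.

Answer: 11/3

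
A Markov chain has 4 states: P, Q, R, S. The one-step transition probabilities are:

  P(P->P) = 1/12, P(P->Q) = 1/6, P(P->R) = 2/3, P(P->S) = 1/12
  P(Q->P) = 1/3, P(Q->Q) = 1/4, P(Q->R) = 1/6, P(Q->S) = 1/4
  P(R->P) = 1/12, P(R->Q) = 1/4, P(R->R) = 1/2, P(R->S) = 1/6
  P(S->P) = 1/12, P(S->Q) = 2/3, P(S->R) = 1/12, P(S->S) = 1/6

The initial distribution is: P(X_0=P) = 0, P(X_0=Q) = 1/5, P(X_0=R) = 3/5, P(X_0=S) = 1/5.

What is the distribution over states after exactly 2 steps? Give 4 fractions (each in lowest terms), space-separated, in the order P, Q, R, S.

Propagating the distribution step by step (d_{t+1} = d_t * P):
d_0 = (P=0, Q=1/5, R=3/5, S=1/5)
  d_1[P] = 0*1/12 + 1/5*1/3 + 3/5*1/12 + 1/5*1/12 = 2/15
  d_1[Q] = 0*1/6 + 1/5*1/4 + 3/5*1/4 + 1/5*2/3 = 1/3
  d_1[R] = 0*2/3 + 1/5*1/6 + 3/5*1/2 + 1/5*1/12 = 7/20
  d_1[S] = 0*1/12 + 1/5*1/4 + 3/5*1/6 + 1/5*1/6 = 11/60
d_1 = (P=2/15, Q=1/3, R=7/20, S=11/60)
  d_2[P] = 2/15*1/12 + 1/3*1/3 + 7/20*1/12 + 11/60*1/12 = 1/6
  d_2[Q] = 2/15*1/6 + 1/3*1/4 + 7/20*1/4 + 11/60*2/3 = 227/720
  d_2[R] = 2/15*2/3 + 1/3*1/6 + 7/20*1/2 + 11/60*1/12 = 241/720
  d_2[S] = 2/15*1/12 + 1/3*1/4 + 7/20*1/6 + 11/60*1/6 = 11/60
d_2 = (P=1/6, Q=227/720, R=241/720, S=11/60)

Answer: 1/6 227/720 241/720 11/60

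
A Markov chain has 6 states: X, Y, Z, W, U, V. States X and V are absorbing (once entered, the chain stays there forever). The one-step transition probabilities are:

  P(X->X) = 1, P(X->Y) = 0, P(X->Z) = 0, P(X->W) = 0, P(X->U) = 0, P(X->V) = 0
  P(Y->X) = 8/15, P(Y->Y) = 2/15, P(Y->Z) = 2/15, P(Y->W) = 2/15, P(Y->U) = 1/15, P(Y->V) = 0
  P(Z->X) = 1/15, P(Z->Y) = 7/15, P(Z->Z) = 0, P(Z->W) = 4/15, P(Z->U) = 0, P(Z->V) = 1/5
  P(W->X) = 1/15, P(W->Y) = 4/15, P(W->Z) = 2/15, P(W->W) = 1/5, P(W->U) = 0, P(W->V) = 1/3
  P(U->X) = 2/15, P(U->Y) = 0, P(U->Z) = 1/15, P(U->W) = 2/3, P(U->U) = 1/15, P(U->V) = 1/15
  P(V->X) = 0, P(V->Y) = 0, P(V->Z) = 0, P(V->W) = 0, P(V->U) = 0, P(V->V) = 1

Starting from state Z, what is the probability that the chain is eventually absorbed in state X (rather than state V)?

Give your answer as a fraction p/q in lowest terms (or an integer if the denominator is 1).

Answer: 7213/12796

Derivation:
Let a_i = P(absorbed in X | start in state i).
Boundary conditions: a_X = 1, a_V = 0.
For each transient state i, a_i = sum_j P(i->j) * a_j:
  a_Y = 8/15*a_X + 2/15*a_Y + 2/15*a_Z + 2/15*a_W + 1/15*a_U + 0*a_V
  a_Z = 1/15*a_X + 7/15*a_Y + 0*a_Z + 4/15*a_W + 0*a_U + 1/5*a_V
  a_W = 1/15*a_X + 4/15*a_Y + 2/15*a_Z + 1/5*a_W + 0*a_U + 1/3*a_V
  a_U = 2/15*a_X + 0*a_Y + 1/15*a_Z + 2/3*a_W + 1/15*a_U + 1/15*a_V

Substituting a_X = 1 and a_V = 0, rearrange to (I - Q) a = r where r[i] = P(i -> X):
  [13/15, -2/15, -2/15, -1/15] . (a_Y, a_Z, a_W, a_U) = 8/15
  [-7/15, 1, -4/15, 0] . (a_Y, a_Z, a_W, a_U) = 1/15
  [-4/15, -2/15, 4/5, 0] . (a_Y, a_Z, a_W, a_U) = 1/15
  [0, -1/15, -2/3, 14/15] . (a_Y, a_Z, a_W, a_U) = 2/15

Solving yields:
  a_Y = 10359/12796
  a_Z = 7213/12796
  a_W = 11443/25592
  a_U = 3215/6398

Starting state is Z, so the absorption probability is a_Z = 7213/12796.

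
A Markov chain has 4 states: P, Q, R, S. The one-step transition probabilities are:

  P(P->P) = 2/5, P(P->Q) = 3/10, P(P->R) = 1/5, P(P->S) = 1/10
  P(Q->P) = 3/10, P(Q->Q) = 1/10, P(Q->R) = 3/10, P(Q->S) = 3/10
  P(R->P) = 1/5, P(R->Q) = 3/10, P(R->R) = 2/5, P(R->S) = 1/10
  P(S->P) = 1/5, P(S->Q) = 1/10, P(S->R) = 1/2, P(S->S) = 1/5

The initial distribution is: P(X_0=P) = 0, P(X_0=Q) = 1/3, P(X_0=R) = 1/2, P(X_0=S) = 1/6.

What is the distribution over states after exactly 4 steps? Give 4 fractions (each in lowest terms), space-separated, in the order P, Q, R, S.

Answer: 111/400 1339/6000 6771/20000 9647/60000

Derivation:
Propagating the distribution step by step (d_{t+1} = d_t * P):
d_0 = (P=0, Q=1/3, R=1/2, S=1/6)
  d_1[P] = 0*2/5 + 1/3*3/10 + 1/2*1/5 + 1/6*1/5 = 7/30
  d_1[Q] = 0*3/10 + 1/3*1/10 + 1/2*3/10 + 1/6*1/10 = 1/5
  d_1[R] = 0*1/5 + 1/3*3/10 + 1/2*2/5 + 1/6*1/2 = 23/60
  d_1[S] = 0*1/10 + 1/3*3/10 + 1/2*1/10 + 1/6*1/5 = 11/60
d_1 = (P=7/30, Q=1/5, R=23/60, S=11/60)
  d_2[P] = 7/30*2/5 + 1/5*3/10 + 23/60*1/5 + 11/60*1/5 = 4/15
  d_2[Q] = 7/30*3/10 + 1/5*1/10 + 23/60*3/10 + 11/60*1/10 = 67/300
  d_2[R] = 7/30*1/5 + 1/5*3/10 + 23/60*2/5 + 11/60*1/2 = 211/600
  d_2[S] = 7/30*1/10 + 1/5*3/10 + 23/60*1/10 + 11/60*1/5 = 19/120
d_2 = (P=4/15, Q=67/300, R=211/600, S=19/120)
  d_3[P] = 4/15*2/5 + 67/300*3/10 + 211/600*1/5 + 19/120*1/5 = 827/3000
  d_3[Q] = 4/15*3/10 + 67/300*1/10 + 211/600*3/10 + 19/120*1/10 = 671/3000
  d_3[R] = 4/15*1/5 + 67/300*3/10 + 211/600*2/5 + 19/120*1/2 = 2041/6000
  d_3[S] = 4/15*1/10 + 67/300*3/10 + 211/600*1/10 + 19/120*1/5 = 321/2000
d_3 = (P=827/3000, Q=671/3000, R=2041/6000, S=321/2000)
  d_4[P] = 827/3000*2/5 + 671/3000*3/10 + 2041/6000*1/5 + 321/2000*1/5 = 111/400
  d_4[Q] = 827/3000*3/10 + 671/3000*1/10 + 2041/6000*3/10 + 321/2000*1/10 = 1339/6000
  d_4[R] = 827/3000*1/5 + 671/3000*3/10 + 2041/6000*2/5 + 321/2000*1/2 = 6771/20000
  d_4[S] = 827/3000*1/10 + 671/3000*3/10 + 2041/6000*1/10 + 321/2000*1/5 = 9647/60000
d_4 = (P=111/400, Q=1339/6000, R=6771/20000, S=9647/60000)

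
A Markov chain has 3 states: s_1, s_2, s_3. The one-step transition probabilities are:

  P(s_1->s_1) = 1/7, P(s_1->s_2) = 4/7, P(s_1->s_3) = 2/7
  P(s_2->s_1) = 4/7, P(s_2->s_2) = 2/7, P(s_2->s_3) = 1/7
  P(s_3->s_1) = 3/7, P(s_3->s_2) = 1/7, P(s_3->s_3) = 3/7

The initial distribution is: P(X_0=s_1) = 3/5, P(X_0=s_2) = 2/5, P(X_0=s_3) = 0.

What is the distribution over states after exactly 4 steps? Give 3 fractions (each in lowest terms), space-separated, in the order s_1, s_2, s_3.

Answer: 647/1715 4204/12005 3272/12005

Derivation:
Propagating the distribution step by step (d_{t+1} = d_t * P):
d_0 = (s_1=3/5, s_2=2/5, s_3=0)
  d_1[s_1] = 3/5*1/7 + 2/5*4/7 + 0*3/7 = 11/35
  d_1[s_2] = 3/5*4/7 + 2/5*2/7 + 0*1/7 = 16/35
  d_1[s_3] = 3/5*2/7 + 2/5*1/7 + 0*3/7 = 8/35
d_1 = (s_1=11/35, s_2=16/35, s_3=8/35)
  d_2[s_1] = 11/35*1/7 + 16/35*4/7 + 8/35*3/7 = 99/245
  d_2[s_2] = 11/35*4/7 + 16/35*2/7 + 8/35*1/7 = 12/35
  d_2[s_3] = 11/35*2/7 + 16/35*1/7 + 8/35*3/7 = 62/245
d_2 = (s_1=99/245, s_2=12/35, s_3=62/245)
  d_3[s_1] = 99/245*1/7 + 12/35*4/7 + 62/245*3/7 = 621/1715
  d_3[s_2] = 99/245*4/7 + 12/35*2/7 + 62/245*1/7 = 626/1715
  d_3[s_3] = 99/245*2/7 + 12/35*1/7 + 62/245*3/7 = 468/1715
d_3 = (s_1=621/1715, s_2=626/1715, s_3=468/1715)
  d_4[s_1] = 621/1715*1/7 + 626/1715*4/7 + 468/1715*3/7 = 647/1715
  d_4[s_2] = 621/1715*4/7 + 626/1715*2/7 + 468/1715*1/7 = 4204/12005
  d_4[s_3] = 621/1715*2/7 + 626/1715*1/7 + 468/1715*3/7 = 3272/12005
d_4 = (s_1=647/1715, s_2=4204/12005, s_3=3272/12005)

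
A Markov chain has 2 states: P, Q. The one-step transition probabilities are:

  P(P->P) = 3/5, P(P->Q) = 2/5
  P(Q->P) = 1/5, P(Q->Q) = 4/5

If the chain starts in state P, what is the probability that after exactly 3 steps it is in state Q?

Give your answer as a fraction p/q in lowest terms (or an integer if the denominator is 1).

Computing P^3 by repeated multiplication:
P^1 =
  P: [3/5, 2/5]
  Q: [1/5, 4/5]
P^2 =
  P: [11/25, 14/25]
  Q: [7/25, 18/25]
P^3 =
  P: [47/125, 78/125]
  Q: [39/125, 86/125]

(P^3)[P -> Q] = 78/125

Answer: 78/125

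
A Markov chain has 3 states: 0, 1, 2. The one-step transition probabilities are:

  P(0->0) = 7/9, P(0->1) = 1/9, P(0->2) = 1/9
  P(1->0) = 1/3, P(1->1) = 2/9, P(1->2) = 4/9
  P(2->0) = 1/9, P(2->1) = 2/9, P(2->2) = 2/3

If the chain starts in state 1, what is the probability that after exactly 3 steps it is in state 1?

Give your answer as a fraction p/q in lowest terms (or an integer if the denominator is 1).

Computing P^3 by repeated multiplication:
P^1 =
  0: [7/9, 1/9, 1/9]
  1: [1/3, 2/9, 4/9]
  2: [1/9, 2/9, 2/3]
P^2 =
  0: [53/81, 11/81, 17/81]
  1: [31/81, 5/27, 35/81]
  2: [19/81, 17/81, 5/9]
P^3 =
  0: [421/729, 109/729, 199/729]
  1: [11/27, 131/729, 301/729]
  2: [229/729, 143/729, 119/243]

(P^3)[1 -> 1] = 131/729

Answer: 131/729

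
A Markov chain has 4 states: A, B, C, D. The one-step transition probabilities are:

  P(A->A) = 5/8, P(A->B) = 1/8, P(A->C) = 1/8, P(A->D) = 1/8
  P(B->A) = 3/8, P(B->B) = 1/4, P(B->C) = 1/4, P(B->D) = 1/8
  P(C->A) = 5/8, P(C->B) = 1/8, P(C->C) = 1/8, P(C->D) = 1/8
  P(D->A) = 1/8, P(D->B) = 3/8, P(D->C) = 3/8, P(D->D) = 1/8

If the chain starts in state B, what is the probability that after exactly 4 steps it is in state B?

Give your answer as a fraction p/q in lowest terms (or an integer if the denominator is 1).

Computing P^4 by repeated multiplication:
P^1 =
  A: [5/8, 1/8, 1/8, 1/8]
  B: [3/8, 1/4, 1/4, 1/8]
  C: [5/8, 1/8, 1/8, 1/8]
  D: [1/8, 3/8, 3/8, 1/8]
P^2 =
  A: [17/32, 11/64, 11/64, 1/8]
  B: [1/2, 3/16, 3/16, 1/8]
  C: [17/32, 11/64, 11/64, 1/8]
  D: [15/32, 13/64, 13/64, 1/8]
P^3 =
  A: [133/256, 91/512, 91/512, 1/8]
  B: [33/64, 23/128, 23/128, 1/8]
  C: [133/256, 91/512, 91/512, 1/8]
  D: [131/256, 93/512, 93/512, 1/8]
P^4 =
  A: [1061/2048, 731/4096, 731/4096, 1/8]
  B: [265/512, 183/1024, 183/1024, 1/8]
  C: [1061/2048, 731/4096, 731/4096, 1/8]
  D: [1059/2048, 733/4096, 733/4096, 1/8]

(P^4)[B -> B] = 183/1024

Answer: 183/1024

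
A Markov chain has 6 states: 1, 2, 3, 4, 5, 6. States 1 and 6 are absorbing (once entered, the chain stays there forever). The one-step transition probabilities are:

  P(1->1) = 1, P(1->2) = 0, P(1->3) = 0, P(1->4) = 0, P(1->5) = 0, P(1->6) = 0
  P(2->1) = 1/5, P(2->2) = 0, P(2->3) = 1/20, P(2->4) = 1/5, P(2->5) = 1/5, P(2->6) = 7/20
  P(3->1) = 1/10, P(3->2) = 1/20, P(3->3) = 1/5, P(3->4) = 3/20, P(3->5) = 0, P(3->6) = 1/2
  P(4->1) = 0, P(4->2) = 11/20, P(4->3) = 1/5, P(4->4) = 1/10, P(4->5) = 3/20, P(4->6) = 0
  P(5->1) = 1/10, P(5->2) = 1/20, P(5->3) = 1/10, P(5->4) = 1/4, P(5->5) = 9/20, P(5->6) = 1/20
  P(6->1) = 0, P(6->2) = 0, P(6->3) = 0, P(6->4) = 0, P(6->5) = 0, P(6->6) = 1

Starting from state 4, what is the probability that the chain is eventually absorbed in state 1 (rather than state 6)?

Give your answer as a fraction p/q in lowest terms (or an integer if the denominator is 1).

Answer: 13882/41757

Derivation:
Let a_i = P(absorbed in 1 | start in state i).
Boundary conditions: a_1 = 1, a_6 = 0.
For each transient state i, a_i = sum_j P(i->j) * a_j:
  a_2 = 1/5*a_1 + 0*a_2 + 1/20*a_3 + 1/5*a_4 + 1/5*a_5 + 7/20*a_6
  a_3 = 1/10*a_1 + 1/20*a_2 + 1/5*a_3 + 3/20*a_4 + 0*a_5 + 1/2*a_6
  a_4 = 0*a_1 + 11/20*a_2 + 1/5*a_3 + 1/10*a_4 + 3/20*a_5 + 0*a_6
  a_5 = 1/10*a_1 + 1/20*a_2 + 1/10*a_3 + 1/4*a_4 + 9/20*a_5 + 1/20*a_6

Substituting a_1 = 1 and a_6 = 0, rearrange to (I - Q) a = r where r[i] = P(i -> 1):
  [1, -1/20, -1/5, -1/5] . (a_2, a_3, a_4, a_5) = 1/5
  [-1/20, 4/5, -3/20, 0] . (a_2, a_3, a_4, a_5) = 1/10
  [-11/20, -1/5, 9/10, -3/20] . (a_2, a_3, a_4, a_5) = 0
  [-1/20, -1/10, -1/4, 11/20] . (a_2, a_3, a_4, a_5) = 1/10

Solving yields:
  a_2 = 14936/41757
  a_3 = 8756/41757
  a_4 = 13882/41757
  a_5 = 16852/41757

Starting state is 4, so the absorption probability is a_4 = 13882/41757.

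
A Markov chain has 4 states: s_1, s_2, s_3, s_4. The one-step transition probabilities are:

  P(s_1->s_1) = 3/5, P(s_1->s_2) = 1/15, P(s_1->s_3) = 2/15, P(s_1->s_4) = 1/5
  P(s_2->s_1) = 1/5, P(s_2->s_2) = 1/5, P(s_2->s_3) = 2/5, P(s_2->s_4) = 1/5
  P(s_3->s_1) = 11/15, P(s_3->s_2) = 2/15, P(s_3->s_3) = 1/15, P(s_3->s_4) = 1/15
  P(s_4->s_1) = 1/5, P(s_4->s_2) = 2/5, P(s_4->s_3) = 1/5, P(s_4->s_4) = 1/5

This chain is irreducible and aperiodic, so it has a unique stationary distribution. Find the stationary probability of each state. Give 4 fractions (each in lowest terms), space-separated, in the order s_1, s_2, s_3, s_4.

The stationary distribution satisfies pi = pi * P, i.e.:
  pi_s_1 = 3/5*pi_s_1 + 1/5*pi_s_2 + 11/15*pi_s_3 + 1/5*pi_s_4
  pi_s_2 = 1/15*pi_s_1 + 1/5*pi_s_2 + 2/15*pi_s_3 + 2/5*pi_s_4
  pi_s_3 = 2/15*pi_s_1 + 2/5*pi_s_2 + 1/15*pi_s_3 + 1/5*pi_s_4
  pi_s_4 = 1/5*pi_s_1 + 1/5*pi_s_2 + 1/15*pi_s_3 + 1/5*pi_s_4
with normalization: pi_s_1 + pi_s_2 + pi_s_3 + pi_s_4 = 1.

Using the first 3 balance equations plus normalization, the linear system A*pi = b is:
  [-2/5, 1/5, 11/15, 1/5] . pi = 0
  [1/15, -4/5, 2/15, 2/5] . pi = 0
  [2/15, 2/5, -14/15, 1/5] . pi = 0
  [1, 1, 1, 1] . pi = 1

Solving yields:
  pi_s_1 = 255/521
  pi_s_2 = 165/1042
  pi_s_3 = 183/1042
  pi_s_4 = 92/521

Verification (pi * P):
  255/521*3/5 + 165/1042*1/5 + 183/1042*11/15 + 92/521*1/5 = 255/521 = pi_s_1  (ok)
  255/521*1/15 + 165/1042*1/5 + 183/1042*2/15 + 92/521*2/5 = 165/1042 = pi_s_2  (ok)
  255/521*2/15 + 165/1042*2/5 + 183/1042*1/15 + 92/521*1/5 = 183/1042 = pi_s_3  (ok)
  255/521*1/5 + 165/1042*1/5 + 183/1042*1/15 + 92/521*1/5 = 92/521 = pi_s_4  (ok)

Answer: 255/521 165/1042 183/1042 92/521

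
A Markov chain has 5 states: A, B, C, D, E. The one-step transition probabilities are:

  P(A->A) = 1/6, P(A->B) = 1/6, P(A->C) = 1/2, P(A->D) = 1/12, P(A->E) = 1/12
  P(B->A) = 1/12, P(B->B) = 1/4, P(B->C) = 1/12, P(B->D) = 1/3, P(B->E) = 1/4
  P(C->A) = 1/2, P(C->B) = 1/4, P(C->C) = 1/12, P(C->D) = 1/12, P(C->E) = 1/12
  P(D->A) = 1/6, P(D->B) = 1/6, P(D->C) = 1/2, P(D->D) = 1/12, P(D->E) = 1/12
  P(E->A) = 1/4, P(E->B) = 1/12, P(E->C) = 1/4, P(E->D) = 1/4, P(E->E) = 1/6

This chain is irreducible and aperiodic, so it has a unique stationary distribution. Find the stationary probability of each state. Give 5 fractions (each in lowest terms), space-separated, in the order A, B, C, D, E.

The stationary distribution satisfies pi = pi * P, i.e.:
  pi_A = 1/6*pi_A + 1/12*pi_B + 1/2*pi_C + 1/6*pi_D + 1/4*pi_E
  pi_B = 1/6*pi_A + 1/4*pi_B + 1/4*pi_C + 1/6*pi_D + 1/12*pi_E
  pi_C = 1/2*pi_A + 1/12*pi_B + 1/12*pi_C + 1/2*pi_D + 1/4*pi_E
  pi_D = 1/12*pi_A + 1/3*pi_B + 1/12*pi_C + 1/12*pi_D + 1/4*pi_E
  pi_E = 1/12*pi_A + 1/4*pi_B + 1/12*pi_C + 1/12*pi_D + 1/6*pi_E
with normalization: pi_A + pi_B + pi_C + pi_D + pi_E = 1.

Using the first 4 balance equations plus normalization, the linear system A*pi = b is:
  [-5/6, 1/12, 1/2, 1/6, 1/4] . pi = 0
  [1/6, -3/4, 1/4, 1/6, 1/12] . pi = 0
  [1/2, 1/12, -11/12, 1/2, 1/4] . pi = 0
  [1/12, 1/3, 1/12, -11/12, 1/4] . pi = 0
  [1, 1, 1, 1, 1] . pi = 1

Solving yields:
  pi_A = 1627/6456
  pi_B = 105/538
  pi_C = 147/538
  pi_D = 989/6456
  pi_E = 34/269

Verification (pi * P):
  1627/6456*1/6 + 105/538*1/12 + 147/538*1/2 + 989/6456*1/6 + 34/269*1/4 = 1627/6456 = pi_A  (ok)
  1627/6456*1/6 + 105/538*1/4 + 147/538*1/4 + 989/6456*1/6 + 34/269*1/12 = 105/538 = pi_B  (ok)
  1627/6456*1/2 + 105/538*1/12 + 147/538*1/12 + 989/6456*1/2 + 34/269*1/4 = 147/538 = pi_C  (ok)
  1627/6456*1/12 + 105/538*1/3 + 147/538*1/12 + 989/6456*1/12 + 34/269*1/4 = 989/6456 = pi_D  (ok)
  1627/6456*1/12 + 105/538*1/4 + 147/538*1/12 + 989/6456*1/12 + 34/269*1/6 = 34/269 = pi_E  (ok)

Answer: 1627/6456 105/538 147/538 989/6456 34/269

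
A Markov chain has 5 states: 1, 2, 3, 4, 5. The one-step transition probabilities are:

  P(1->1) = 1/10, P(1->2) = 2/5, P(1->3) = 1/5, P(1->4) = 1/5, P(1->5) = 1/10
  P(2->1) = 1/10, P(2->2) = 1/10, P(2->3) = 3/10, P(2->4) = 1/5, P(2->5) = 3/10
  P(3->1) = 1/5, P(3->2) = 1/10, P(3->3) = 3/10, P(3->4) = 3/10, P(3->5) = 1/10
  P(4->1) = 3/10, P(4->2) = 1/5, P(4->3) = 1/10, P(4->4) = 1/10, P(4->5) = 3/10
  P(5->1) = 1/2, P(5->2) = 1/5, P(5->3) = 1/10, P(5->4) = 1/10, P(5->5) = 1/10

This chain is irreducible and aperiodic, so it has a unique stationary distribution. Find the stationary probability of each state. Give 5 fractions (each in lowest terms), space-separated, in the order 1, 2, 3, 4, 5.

Answer: 53/232 95/464 95/464 171/928 165/928

Derivation:
The stationary distribution satisfies pi = pi * P, i.e.:
  pi_1 = 1/10*pi_1 + 1/10*pi_2 + 1/5*pi_3 + 3/10*pi_4 + 1/2*pi_5
  pi_2 = 2/5*pi_1 + 1/10*pi_2 + 1/10*pi_3 + 1/5*pi_4 + 1/5*pi_5
  pi_3 = 1/5*pi_1 + 3/10*pi_2 + 3/10*pi_3 + 1/10*pi_4 + 1/10*pi_5
  pi_4 = 1/5*pi_1 + 1/5*pi_2 + 3/10*pi_3 + 1/10*pi_4 + 1/10*pi_5
  pi_5 = 1/10*pi_1 + 3/10*pi_2 + 1/10*pi_3 + 3/10*pi_4 + 1/10*pi_5
with normalization: pi_1 + pi_2 + pi_3 + pi_4 + pi_5 = 1.

Using the first 4 balance equations plus normalization, the linear system A*pi = b is:
  [-9/10, 1/10, 1/5, 3/10, 1/2] . pi = 0
  [2/5, -9/10, 1/10, 1/5, 1/5] . pi = 0
  [1/5, 3/10, -7/10, 1/10, 1/10] . pi = 0
  [1/5, 1/5, 3/10, -9/10, 1/10] . pi = 0
  [1, 1, 1, 1, 1] . pi = 1

Solving yields:
  pi_1 = 53/232
  pi_2 = 95/464
  pi_3 = 95/464
  pi_4 = 171/928
  pi_5 = 165/928

Verification (pi * P):
  53/232*1/10 + 95/464*1/10 + 95/464*1/5 + 171/928*3/10 + 165/928*1/2 = 53/232 = pi_1  (ok)
  53/232*2/5 + 95/464*1/10 + 95/464*1/10 + 171/928*1/5 + 165/928*1/5 = 95/464 = pi_2  (ok)
  53/232*1/5 + 95/464*3/10 + 95/464*3/10 + 171/928*1/10 + 165/928*1/10 = 95/464 = pi_3  (ok)
  53/232*1/5 + 95/464*1/5 + 95/464*3/10 + 171/928*1/10 + 165/928*1/10 = 171/928 = pi_4  (ok)
  53/232*1/10 + 95/464*3/10 + 95/464*1/10 + 171/928*3/10 + 165/928*1/10 = 165/928 = pi_5  (ok)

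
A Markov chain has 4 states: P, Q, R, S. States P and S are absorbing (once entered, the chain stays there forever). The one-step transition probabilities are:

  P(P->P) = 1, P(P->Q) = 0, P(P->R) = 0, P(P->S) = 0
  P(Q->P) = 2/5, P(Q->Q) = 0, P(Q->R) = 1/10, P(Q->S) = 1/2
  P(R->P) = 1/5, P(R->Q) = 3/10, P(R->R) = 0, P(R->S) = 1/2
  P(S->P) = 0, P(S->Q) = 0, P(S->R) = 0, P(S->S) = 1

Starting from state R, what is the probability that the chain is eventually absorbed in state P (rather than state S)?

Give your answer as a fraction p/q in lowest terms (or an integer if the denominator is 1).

Let a_i = P(absorbed in P | start in state i).
Boundary conditions: a_P = 1, a_S = 0.
For each transient state i, a_i = sum_j P(i->j) * a_j:
  a_Q = 2/5*a_P + 0*a_Q + 1/10*a_R + 1/2*a_S
  a_R = 1/5*a_P + 3/10*a_Q + 0*a_R + 1/2*a_S

Substituting a_P = 1 and a_S = 0, rearrange to (I - Q) a = r where r[i] = P(i -> P):
  [1, -1/10] . (a_Q, a_R) = 2/5
  [-3/10, 1] . (a_Q, a_R) = 1/5

Solving yields:
  a_Q = 42/97
  a_R = 32/97

Starting state is R, so the absorption probability is a_R = 32/97.

Answer: 32/97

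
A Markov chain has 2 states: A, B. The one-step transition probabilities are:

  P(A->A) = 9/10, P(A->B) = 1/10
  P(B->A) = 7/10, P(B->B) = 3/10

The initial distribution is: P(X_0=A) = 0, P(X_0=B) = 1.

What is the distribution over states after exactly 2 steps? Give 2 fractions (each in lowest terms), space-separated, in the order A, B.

Propagating the distribution step by step (d_{t+1} = d_t * P):
d_0 = (A=0, B=1)
  d_1[A] = 0*9/10 + 1*7/10 = 7/10
  d_1[B] = 0*1/10 + 1*3/10 = 3/10
d_1 = (A=7/10, B=3/10)
  d_2[A] = 7/10*9/10 + 3/10*7/10 = 21/25
  d_2[B] = 7/10*1/10 + 3/10*3/10 = 4/25
d_2 = (A=21/25, B=4/25)

Answer: 21/25 4/25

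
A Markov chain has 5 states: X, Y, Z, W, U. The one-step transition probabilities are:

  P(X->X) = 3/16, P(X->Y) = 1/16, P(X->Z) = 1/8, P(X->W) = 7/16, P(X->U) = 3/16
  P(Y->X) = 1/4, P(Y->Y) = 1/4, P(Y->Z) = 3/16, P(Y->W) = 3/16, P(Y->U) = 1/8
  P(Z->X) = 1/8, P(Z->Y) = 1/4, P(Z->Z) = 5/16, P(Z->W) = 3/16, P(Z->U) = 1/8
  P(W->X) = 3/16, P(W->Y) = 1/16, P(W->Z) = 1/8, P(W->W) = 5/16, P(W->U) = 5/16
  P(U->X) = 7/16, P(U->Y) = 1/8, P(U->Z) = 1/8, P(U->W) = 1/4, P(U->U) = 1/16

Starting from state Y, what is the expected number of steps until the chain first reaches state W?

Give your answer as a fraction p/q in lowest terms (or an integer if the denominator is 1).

Answer: 31744/8089

Derivation:
Let h_i = expected steps to first reach W from state i.
Boundary: h_W = 0.
First-step equations for the other states:
  h_X = 1 + 3/16*h_X + 1/16*h_Y + 1/8*h_Z + 7/16*h_W + 3/16*h_U
  h_Y = 1 + 1/4*h_X + 1/4*h_Y + 3/16*h_Z + 3/16*h_W + 1/8*h_U
  h_Z = 1 + 1/8*h_X + 1/4*h_Y + 5/16*h_Z + 3/16*h_W + 1/8*h_U
  h_U = 1 + 7/16*h_X + 1/8*h_Y + 1/8*h_Z + 1/4*h_W + 1/16*h_U

Substituting h_W = 0 and rearranging gives the linear system (I - Q) h = 1:
  [13/16, -1/16, -1/8, -3/16] . (h_X, h_Y, h_Z, h_U) = 1
  [-1/4, 3/4, -3/16, -1/8] . (h_X, h_Y, h_Z, h_U) = 1
  [-1/8, -1/4, 11/16, -1/8] . (h_X, h_Y, h_Z, h_U) = 1
  [-7/16, -1/8, -1/8, 15/16] . (h_X, h_Y, h_Z, h_U) = 1

Solving yields:
  h_X = 24016/8089
  h_Y = 31744/8089
  h_Z = 32848/8089
  h_U = 28448/8089

Starting state is Y, so the expected hitting time is h_Y = 31744/8089.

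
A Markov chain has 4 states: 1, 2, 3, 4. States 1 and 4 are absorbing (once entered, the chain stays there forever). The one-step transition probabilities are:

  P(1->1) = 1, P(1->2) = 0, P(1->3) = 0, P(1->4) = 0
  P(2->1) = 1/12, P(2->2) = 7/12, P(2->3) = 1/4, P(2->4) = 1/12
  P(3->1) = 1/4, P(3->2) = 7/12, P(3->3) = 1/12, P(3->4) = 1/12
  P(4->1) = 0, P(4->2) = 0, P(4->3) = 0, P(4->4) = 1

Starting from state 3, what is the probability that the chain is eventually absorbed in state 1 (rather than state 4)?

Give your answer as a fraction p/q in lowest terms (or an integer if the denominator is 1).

Let a_i = P(absorbed in 1 | start in state i).
Boundary conditions: a_1 = 1, a_4 = 0.
For each transient state i, a_i = sum_j P(i->j) * a_j:
  a_2 = 1/12*a_1 + 7/12*a_2 + 1/4*a_3 + 1/12*a_4
  a_3 = 1/4*a_1 + 7/12*a_2 + 1/12*a_3 + 1/12*a_4

Substituting a_1 = 1 and a_4 = 0, rearrange to (I - Q) a = r where r[i] = P(i -> 1):
  [5/12, -1/4] . (a_2, a_3) = 1/12
  [-7/12, 11/12] . (a_2, a_3) = 1/4

Solving yields:
  a_2 = 10/17
  a_3 = 11/17

Starting state is 3, so the absorption probability is a_3 = 11/17.

Answer: 11/17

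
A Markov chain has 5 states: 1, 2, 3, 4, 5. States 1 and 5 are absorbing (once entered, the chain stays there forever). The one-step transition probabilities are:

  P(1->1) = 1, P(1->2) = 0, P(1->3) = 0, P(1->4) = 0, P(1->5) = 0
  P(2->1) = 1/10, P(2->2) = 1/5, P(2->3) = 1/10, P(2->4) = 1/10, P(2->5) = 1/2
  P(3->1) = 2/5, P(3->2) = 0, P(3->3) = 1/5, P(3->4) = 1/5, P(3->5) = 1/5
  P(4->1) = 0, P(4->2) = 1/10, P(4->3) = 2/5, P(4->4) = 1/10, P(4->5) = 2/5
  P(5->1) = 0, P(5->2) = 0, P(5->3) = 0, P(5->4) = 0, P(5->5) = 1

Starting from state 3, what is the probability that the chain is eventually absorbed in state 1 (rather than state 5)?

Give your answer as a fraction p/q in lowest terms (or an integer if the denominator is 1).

Let a_i = P(absorbed in 1 | start in state i).
Boundary conditions: a_1 = 1, a_5 = 0.
For each transient state i, a_i = sum_j P(i->j) * a_j:
  a_2 = 1/10*a_1 + 1/5*a_2 + 1/10*a_3 + 1/10*a_4 + 1/2*a_5
  a_3 = 2/5*a_1 + 0*a_2 + 1/5*a_3 + 1/5*a_4 + 1/5*a_5
  a_4 = 0*a_1 + 1/10*a_2 + 2/5*a_3 + 1/10*a_4 + 2/5*a_5

Substituting a_1 = 1 and a_5 = 0, rearrange to (I - Q) a = r where r[i] = P(i -> 1):
  [4/5, -1/10, -1/10] . (a_2, a_3, a_4) = 1/10
  [0, 4/5, -1/5] . (a_2, a_3, a_4) = 2/5
  [-1/10, -2/5, 9/10] . (a_2, a_3, a_4) = 0

Solving yields:
  a_2 = 58/251
  a_3 = 143/251
  a_4 = 70/251

Starting state is 3, so the absorption probability is a_3 = 143/251.

Answer: 143/251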